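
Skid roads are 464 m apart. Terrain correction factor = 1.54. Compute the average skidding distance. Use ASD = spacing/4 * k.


Formula: ASD = (spacing / 4) * correction
Uncorrected distance = spacing / 4 = 464 / 4 = 116 m
ASD = 116 * 1.54 = 179 m

179


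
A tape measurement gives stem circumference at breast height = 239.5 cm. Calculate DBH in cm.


Formula: DBH = C / pi
DBH = 239.5 / pi
pi = 3.14159...
DBH = 76.2 cm

76.2


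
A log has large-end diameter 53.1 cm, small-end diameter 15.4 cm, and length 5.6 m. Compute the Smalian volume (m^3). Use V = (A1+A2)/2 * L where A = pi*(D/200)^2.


Smalian: V = (A1 + A2)/2 * L,  A = pi*(D/200)^2
A1 = pi*(53.1/200)^2 = 0.221452 m^2
A2 = pi*(15.4/200)^2 = 0.018627 m^2
V = (0.221452+0.018627)/2*5.6 = 0.6722 m^3

0.6722


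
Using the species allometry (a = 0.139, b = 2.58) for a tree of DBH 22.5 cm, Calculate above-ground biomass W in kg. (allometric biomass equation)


Formula: W = a * DBH^b  (allometric power law)
DBH^b = 22.5^2.58 = 3080.5687
W = 0.139 * 3080.5687 = 428.2 kg

428.2


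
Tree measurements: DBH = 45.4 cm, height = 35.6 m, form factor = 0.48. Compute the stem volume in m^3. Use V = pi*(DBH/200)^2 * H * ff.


Formula: V = pi * (DBH/200)^2 * H * ff
Radius = DBH/200 = 45.4/200 = 0.227 m
Radius^2 = 0.227^2 = 0.051529 m^2
V = pi * 0.051529 * 35.6 * 0.48
V = 2.766 m^3

2.766


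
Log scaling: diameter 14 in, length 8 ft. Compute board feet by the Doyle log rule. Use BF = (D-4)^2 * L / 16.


Doyle: BF = (D - 4)^2 * L / 16
Adjusted diameter = 14 - 4 = 10 in
(D-4)^2 = 10^2 = 100
BF = 100 * 8 / 16 = 50 BF

50


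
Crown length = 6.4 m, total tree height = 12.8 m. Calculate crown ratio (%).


Formula: Crown Ratio = (Crown Length / Total Height) * 100
CR = (6.4 m / 12.8 m) * 100
CR = 0.5 * 100 = 50.0%

50.0


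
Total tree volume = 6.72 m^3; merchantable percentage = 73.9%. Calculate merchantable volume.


Formula: MV = V_total * (merchantable_pct / 100)
Merchantable fraction = 73.9% / 100 = 0.739
MV = 6.72 m^3 * 0.739 = 4.966 m^3

4.966


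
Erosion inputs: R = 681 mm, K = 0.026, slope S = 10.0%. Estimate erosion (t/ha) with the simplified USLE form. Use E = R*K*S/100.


Formula: E = R * K * S / 100  (simplified USLE)
R * K = 681 * 0.026 = 17.706
E = 17.706 * 10.0 / 100 = 1.77 t/ha

1.77


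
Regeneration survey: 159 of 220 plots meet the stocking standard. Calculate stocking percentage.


Formula: Stocking % = stocked plots / total plots * 100
Stocking = 159 / 220 * 100
Stocking = 0.7227 * 100 = 72.3%

72.3


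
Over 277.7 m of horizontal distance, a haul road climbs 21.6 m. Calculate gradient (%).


Formula: Gradient = rise / run * 100
Gradient = 21.6 / 277.7 * 100 = 7.8%

7.8


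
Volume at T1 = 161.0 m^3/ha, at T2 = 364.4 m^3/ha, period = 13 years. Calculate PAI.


Formula: PAI = (V_T2 - V_T1) / (T2 - T1)
Volume increment = 364.4 - 161.0 = 203.4 m^3/ha
PAI = 203.4 / 13 = 15.65 m^3/ha/year

15.65


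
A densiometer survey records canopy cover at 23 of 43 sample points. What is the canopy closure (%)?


Formula: Canopy closure = covered points / total points * 100
Closure = 23 / 43 * 100
Closure = 0.5349 * 100 = 53.5%

53.5


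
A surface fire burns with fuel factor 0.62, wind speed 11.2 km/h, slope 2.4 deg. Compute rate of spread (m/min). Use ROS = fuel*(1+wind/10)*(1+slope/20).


Formula: ROS = fuel * (1 + wind/10) * (1 + slope/20)
Wind factor = 1 + 11.2/10 = 2.12
Slope factor = 1 + 2.4/20 = 1.12
ROS = 0.62 * 2.12 * 1.12 = 1.47 m/min

1.47


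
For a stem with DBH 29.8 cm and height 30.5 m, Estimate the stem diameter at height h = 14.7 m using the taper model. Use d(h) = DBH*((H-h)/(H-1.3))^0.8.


Taper: d(h) = DBH * ((H - h) / (H - 1.3))^0.8
Numerator = H - h = 30.5 - 14.7 = 15.8 m
Denominator = H - 1.3 = 30.5 - 1.3 = 29.2 m
Ratio = 15.8 / 29.2 = 0.5411
d = 29.8 * 0.5411^0.8 = 18.2 cm

18.2


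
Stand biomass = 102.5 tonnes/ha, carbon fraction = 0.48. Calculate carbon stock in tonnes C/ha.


Formula: Carbon Stock = Biomass * Carbon Fraction
C = 102.5 t/ha * 0.48
C = 49.2 t C/ha

49.2


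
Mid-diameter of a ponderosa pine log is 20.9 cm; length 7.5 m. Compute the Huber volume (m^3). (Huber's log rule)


Huber: V = Am * L,  Am = pi*(Dm/200)^2
Am = pi*(20.9/200)^2 = 0.034307 m^2
V = 0.034307*7.5 = 0.2573 m^3

0.2573


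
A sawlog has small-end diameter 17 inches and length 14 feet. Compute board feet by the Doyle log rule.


Doyle: BF = (D - 4)^2 * L / 16
Adjusted diameter = 17 - 4 = 13 in
(D-4)^2 = 13^2 = 169
BF = 169 * 14 / 16 = 148 BF

148


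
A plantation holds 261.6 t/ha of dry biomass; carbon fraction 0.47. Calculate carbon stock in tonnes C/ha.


Formula: Carbon Stock = Biomass * Carbon Fraction
C = 261.6 t/ha * 0.47
C = 123.0 t C/ha

123.0


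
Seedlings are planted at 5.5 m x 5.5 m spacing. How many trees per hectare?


Formula: TPH = 10000 m^2/ha / (spacing_x * spacing_y)
Area per tree = 5.5 m * 5.5 m = 30.25 m^2
TPH = 10000 / 30.25 = 331 trees/ha

331


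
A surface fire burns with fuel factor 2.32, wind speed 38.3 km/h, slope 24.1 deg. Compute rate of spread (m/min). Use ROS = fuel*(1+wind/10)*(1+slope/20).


Formula: ROS = fuel * (1 + wind/10) * (1 + slope/20)
Wind factor = 1 + 38.3/10 = 4.83
Slope factor = 1 + 24.1/20 = 2.205
ROS = 2.32 * 4.83 * 2.205 = 24.71 m/min

24.71


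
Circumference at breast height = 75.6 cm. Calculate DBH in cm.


Formula: DBH = C / pi
DBH = 75.6 / pi
pi = 3.14159...
DBH = 24.1 cm

24.1


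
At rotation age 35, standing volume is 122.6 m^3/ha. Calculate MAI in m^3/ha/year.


Formula: MAI = Total Volume / Stand Age
MAI = 122.6 m^3/ha / 35 years
MAI = 3.5 m^3/ha/year

3.5


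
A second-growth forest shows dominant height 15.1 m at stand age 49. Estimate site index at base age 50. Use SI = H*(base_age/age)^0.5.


Formula: SI = H_dom * (base_age / age)^0.5
Age ratio = 50 / 49 = 1.02041
sqrt(age_ratio) = 1.01015
SI = 15.1 * 1.01015 = 15.3 m

15.3


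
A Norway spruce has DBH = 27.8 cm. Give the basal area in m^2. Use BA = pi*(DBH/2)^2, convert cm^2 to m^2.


Formula: BA = pi * (DBH/2)^2 / 10000  (cm^2 to m^2)
Radius = DBH/2 = 27.8/2 = 13.9 cm
BA = pi * 13.9^2 / 10000
   = 606.9871 cm^2 / 10000
   = 0.0607 m^2

0.0607


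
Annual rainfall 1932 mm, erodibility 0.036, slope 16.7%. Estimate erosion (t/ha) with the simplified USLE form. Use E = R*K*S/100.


Formula: E = R * K * S / 100  (simplified USLE)
R * K = 1932 * 0.036 = 69.552
E = 69.552 * 16.7 / 100 = 11.62 t/ha

11.62


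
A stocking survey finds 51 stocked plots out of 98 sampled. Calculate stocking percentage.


Formula: Stocking % = stocked plots / total plots * 100
Stocking = 51 / 98 * 100
Stocking = 0.5204 * 100 = 52.0%

52.0


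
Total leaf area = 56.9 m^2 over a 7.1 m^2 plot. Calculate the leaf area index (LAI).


Formula: LAI = total leaf area / ground area  (dimensionless)
LAI = 56.9 m^2 / 7.1 m^2
LAI = 8.01

8.01


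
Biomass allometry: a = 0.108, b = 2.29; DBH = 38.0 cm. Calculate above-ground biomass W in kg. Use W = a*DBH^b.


Formula: W = a * DBH^b  (allometric power law)
DBH^b = 38.0^2.29 = 4146.7174
W = 0.108 * 4146.7174 = 447.8 kg

447.8


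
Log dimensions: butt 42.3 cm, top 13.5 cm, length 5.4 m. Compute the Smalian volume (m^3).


Smalian: V = (A1 + A2)/2 * L,  A = pi*(D/200)^2
A1 = pi*(42.3/200)^2 = 0.140531 m^2
A2 = pi*(13.5/200)^2 = 0.014314 m^2
V = (0.140531+0.014314)/2*5.4 = 0.4181 m^3

0.4181


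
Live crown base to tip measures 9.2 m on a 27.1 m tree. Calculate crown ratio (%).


Formula: Crown Ratio = (Crown Length / Total Height) * 100
CR = (9.2 m / 27.1 m) * 100
CR = 0.3395 * 100 = 33.9%

33.9


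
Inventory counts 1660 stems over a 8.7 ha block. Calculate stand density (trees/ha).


Formula: Stand Density = N_trees / Area_ha
Density = 1660 trees / 8.7 ha
Density = 191 trees/ha

191


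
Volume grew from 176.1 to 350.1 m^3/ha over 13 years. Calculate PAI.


Formula: PAI = (V_T2 - V_T1) / (T2 - T1)
Volume increment = 350.1 - 176.1 = 174.0 m^3/ha
PAI = 174.0 / 13 = 13.38 m^3/ha/year

13.38


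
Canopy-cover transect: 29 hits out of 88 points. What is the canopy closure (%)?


Formula: Canopy closure = covered points / total points * 100
Closure = 29 / 88 * 100
Closure = 0.3295 * 100 = 33.0%

33.0


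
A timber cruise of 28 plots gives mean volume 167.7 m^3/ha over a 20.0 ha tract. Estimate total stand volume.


Formula: Total Volume = Mean Volume per ha * Total Area
Total Volume = 167.7 m^3/ha * 20.0 ha
Total Volume = 3354 m^3

3354


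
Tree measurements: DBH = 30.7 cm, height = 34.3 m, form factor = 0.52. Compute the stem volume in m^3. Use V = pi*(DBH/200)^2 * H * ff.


Formula: V = pi * (DBH/200)^2 * H * ff
Radius = DBH/200 = 30.7/200 = 0.1535 m
Radius^2 = 0.1535^2 = 0.02356225 m^2
V = pi * 0.02356225 * 34.3 * 0.52
V = 1.32 m^3

1.32


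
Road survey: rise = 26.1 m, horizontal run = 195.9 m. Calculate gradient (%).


Formula: Gradient = rise / run * 100
Gradient = 26.1 / 195.9 * 100 = 13.3%

13.3


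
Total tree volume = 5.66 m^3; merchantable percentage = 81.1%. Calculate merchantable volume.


Formula: MV = V_total * (merchantable_pct / 100)
Merchantable fraction = 81.1% / 100 = 0.811
MV = 5.66 m^3 * 0.811 = 4.59 m^3

4.59


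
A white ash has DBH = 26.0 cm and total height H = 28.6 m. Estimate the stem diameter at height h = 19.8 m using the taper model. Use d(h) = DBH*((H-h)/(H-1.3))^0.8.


Taper: d(h) = DBH * ((H - h) / (H - 1.3))^0.8
Numerator = H - h = 28.6 - 19.8 = 8.8 m
Denominator = H - 1.3 = 28.6 - 1.3 = 27.3 m
Ratio = 8.8 / 27.3 = 0.32234
d = 26.0 * 0.32234^0.8 = 10.5 cm

10.5


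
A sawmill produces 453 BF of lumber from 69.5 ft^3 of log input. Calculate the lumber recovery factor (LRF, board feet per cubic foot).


Formula: LRF = Lumber Output (BF) / Log Input (ft^3)
LRF = 453 BF / 69.5 ft^3
LRF = 6.52 BF/ft^3

6.52


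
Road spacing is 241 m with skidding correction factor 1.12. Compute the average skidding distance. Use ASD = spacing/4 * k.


Formula: ASD = (spacing / 4) * correction
Uncorrected distance = spacing / 4 = 241 / 4 = 60.25 m
ASD = 60.25 * 1.12 = 67 m

67


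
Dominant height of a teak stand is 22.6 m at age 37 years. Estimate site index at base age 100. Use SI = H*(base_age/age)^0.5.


Formula: SI = H_dom * (base_age / age)^0.5
Age ratio = 100 / 37 = 2.7027
sqrt(age_ratio) = 1.64399
SI = 22.6 * 1.64399 = 37.2 m

37.2


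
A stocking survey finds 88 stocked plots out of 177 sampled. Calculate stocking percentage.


Formula: Stocking % = stocked plots / total plots * 100
Stocking = 88 / 177 * 100
Stocking = 0.4972 * 100 = 49.7%

49.7


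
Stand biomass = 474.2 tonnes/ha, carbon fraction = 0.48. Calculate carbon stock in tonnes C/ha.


Formula: Carbon Stock = Biomass * Carbon Fraction
C = 474.2 t/ha * 0.48
C = 227.6 t C/ha

227.6


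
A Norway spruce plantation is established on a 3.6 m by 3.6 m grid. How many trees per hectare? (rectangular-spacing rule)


Formula: TPH = 10000 m^2/ha / (spacing_x * spacing_y)
Area per tree = 3.6 m * 3.6 m = 12.96 m^2
TPH = 10000 / 12.96 = 772 trees/ha

772


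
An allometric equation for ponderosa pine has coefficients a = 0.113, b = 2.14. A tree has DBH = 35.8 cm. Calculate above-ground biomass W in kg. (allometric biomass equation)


Formula: W = a * DBH^b  (allometric power law)
DBH^b = 35.8^2.14 = 2114.9966
W = 0.113 * 2114.9966 = 239.0 kg

239.0


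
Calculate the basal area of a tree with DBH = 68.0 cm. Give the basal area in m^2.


Formula: BA = pi * (DBH/2)^2 / 10000  (cm^2 to m^2)
Radius = DBH/2 = 68.0/2 = 34.0 cm
BA = pi * 34.0^2 / 10000
   = 3631.6811 cm^2 / 10000
   = 0.3632 m^2

0.3632


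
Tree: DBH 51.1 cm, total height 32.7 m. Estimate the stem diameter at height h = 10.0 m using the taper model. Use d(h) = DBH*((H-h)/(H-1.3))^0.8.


Taper: d(h) = DBH * ((H - h) / (H - 1.3))^0.8
Numerator = H - h = 32.7 - 10.0 = 22.7 m
Denominator = H - 1.3 = 32.7 - 1.3 = 31.4 m
Ratio = 22.7 / 31.4 = 0.72293
d = 51.1 * 0.72293^0.8 = 39.4 cm

39.4


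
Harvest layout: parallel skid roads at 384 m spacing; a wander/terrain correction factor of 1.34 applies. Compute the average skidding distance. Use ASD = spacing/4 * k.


Formula: ASD = (spacing / 4) * correction
Uncorrected distance = spacing / 4 = 384 / 4 = 96 m
ASD = 96 * 1.34 = 129 m

129


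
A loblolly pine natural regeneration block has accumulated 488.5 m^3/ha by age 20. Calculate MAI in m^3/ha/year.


Formula: MAI = Total Volume / Stand Age
MAI = 488.5 m^3/ha / 20 years
MAI = 24.43 m^3/ha/year

24.43


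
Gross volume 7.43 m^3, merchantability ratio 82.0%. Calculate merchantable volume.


Formula: MV = V_total * (merchantable_pct / 100)
Merchantable fraction = 82.0% / 100 = 0.82
MV = 7.43 m^3 * 0.82 = 6.093 m^3

6.093


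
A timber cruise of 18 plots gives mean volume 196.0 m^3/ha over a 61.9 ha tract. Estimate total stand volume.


Formula: Total Volume = Mean Volume per ha * Total Area
Total Volume = 196.0 m^3/ha * 61.9 ha
Total Volume = 12132 m^3

12132


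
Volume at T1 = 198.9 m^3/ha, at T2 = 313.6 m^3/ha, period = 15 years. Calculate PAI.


Formula: PAI = (V_T2 - V_T1) / (T2 - T1)
Volume increment = 313.6 - 198.9 = 114.7 m^3/ha
PAI = 114.7 / 15 = 7.65 m^3/ha/year

7.65


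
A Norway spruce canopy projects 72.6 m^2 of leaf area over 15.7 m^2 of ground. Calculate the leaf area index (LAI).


Formula: LAI = total leaf area / ground area  (dimensionless)
LAI = 72.6 m^2 / 15.7 m^2
LAI = 4.62

4.62


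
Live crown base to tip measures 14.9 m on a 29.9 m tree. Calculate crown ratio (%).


Formula: Crown Ratio = (Crown Length / Total Height) * 100
CR = (14.9 m / 29.9 m) * 100
CR = 0.4983 * 100 = 49.8%

49.8


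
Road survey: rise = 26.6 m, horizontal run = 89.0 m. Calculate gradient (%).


Formula: Gradient = rise / run * 100
Gradient = 26.6 / 89.0 * 100 = 29.9%

29.9


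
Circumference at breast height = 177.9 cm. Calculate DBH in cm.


Formula: DBH = C / pi
DBH = 177.9 / pi
pi = 3.14159...
DBH = 56.6 cm

56.6


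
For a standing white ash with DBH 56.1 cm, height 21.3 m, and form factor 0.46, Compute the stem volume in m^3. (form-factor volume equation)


Formula: V = pi * (DBH/200)^2 * H * ff
Radius = DBH/200 = 56.1/200 = 0.2805 m
Radius^2 = 0.2805^2 = 0.07868025 m^2
V = pi * 0.07868025 * 21.3 * 0.46
V = 2.422 m^3

2.422


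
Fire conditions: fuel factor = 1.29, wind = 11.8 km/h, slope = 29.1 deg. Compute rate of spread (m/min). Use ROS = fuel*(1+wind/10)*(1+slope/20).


Formula: ROS = fuel * (1 + wind/10) * (1 + slope/20)
Wind factor = 1 + 11.8/10 = 2.18
Slope factor = 1 + 29.1/20 = 2.455
ROS = 1.29 * 2.18 * 2.455 = 6.9 m/min

6.9


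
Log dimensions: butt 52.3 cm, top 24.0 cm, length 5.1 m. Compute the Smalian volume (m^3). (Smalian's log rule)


Smalian: V = (A1 + A2)/2 * L,  A = pi*(D/200)^2
A1 = pi*(52.3/200)^2 = 0.214829 m^2
A2 = pi*(24.0/200)^2 = 0.045239 m^2
V = (0.214829+0.045239)/2*5.1 = 0.6632 m^3

0.6632


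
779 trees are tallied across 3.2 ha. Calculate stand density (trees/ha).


Formula: Stand Density = N_trees / Area_ha
Density = 779 trees / 3.2 ha
Density = 243 trees/ha

243


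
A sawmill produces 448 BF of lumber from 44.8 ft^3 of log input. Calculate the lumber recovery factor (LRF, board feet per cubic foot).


Formula: LRF = Lumber Output (BF) / Log Input (ft^3)
LRF = 448 BF / 44.8 ft^3
LRF = 10.0 BF/ft^3

10.0


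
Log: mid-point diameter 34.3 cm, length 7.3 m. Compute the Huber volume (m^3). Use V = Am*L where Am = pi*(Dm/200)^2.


Huber: V = Am * L,  Am = pi*(Dm/200)^2
Am = pi*(34.3/200)^2 = 0.092401 m^2
V = 0.092401*7.3 = 0.6745 m^3

0.6745


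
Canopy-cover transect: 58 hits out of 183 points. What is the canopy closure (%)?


Formula: Canopy closure = covered points / total points * 100
Closure = 58 / 183 * 100
Closure = 0.3169 * 100 = 31.7%

31.7


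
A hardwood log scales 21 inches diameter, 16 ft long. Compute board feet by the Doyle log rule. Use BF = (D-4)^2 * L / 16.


Doyle: BF = (D - 4)^2 * L / 16
Adjusted diameter = 21 - 4 = 17 in
(D-4)^2 = 17^2 = 289
BF = 289 * 16 / 16 = 289 BF

289


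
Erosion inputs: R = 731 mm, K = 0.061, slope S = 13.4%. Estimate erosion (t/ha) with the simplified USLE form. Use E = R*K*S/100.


Formula: E = R * K * S / 100  (simplified USLE)
R * K = 731 * 0.061 = 44.591
E = 44.591 * 13.4 / 100 = 5.98 t/ha

5.98


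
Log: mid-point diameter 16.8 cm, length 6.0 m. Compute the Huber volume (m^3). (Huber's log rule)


Huber: V = Am * L,  Am = pi*(Dm/200)^2
Am = pi*(16.8/200)^2 = 0.022167 m^2
V = 0.022167*6.0 = 0.133 m^3

0.133


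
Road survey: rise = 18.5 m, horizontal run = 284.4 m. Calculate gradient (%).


Formula: Gradient = rise / run * 100
Gradient = 18.5 / 284.4 * 100 = 6.5%

6.5


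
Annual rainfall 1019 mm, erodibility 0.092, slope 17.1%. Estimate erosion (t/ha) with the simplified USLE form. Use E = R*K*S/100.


Formula: E = R * K * S / 100  (simplified USLE)
R * K = 1019 * 0.092 = 93.748
E = 93.748 * 17.1 / 100 = 16.03 t/ha

16.03


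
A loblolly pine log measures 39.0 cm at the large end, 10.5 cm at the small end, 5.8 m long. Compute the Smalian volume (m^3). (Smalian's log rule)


Smalian: V = (A1 + A2)/2 * L,  A = pi*(D/200)^2
A1 = pi*(39.0/200)^2 = 0.119459 m^2
A2 = pi*(10.5/200)^2 = 0.008659 m^2
V = (0.119459+0.008659)/2*5.8 = 0.3715 m^3

0.3715


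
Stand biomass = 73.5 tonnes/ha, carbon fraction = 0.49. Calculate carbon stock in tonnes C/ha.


Formula: Carbon Stock = Biomass * Carbon Fraction
C = 73.5 t/ha * 0.49
C = 36.0 t C/ha

36.0


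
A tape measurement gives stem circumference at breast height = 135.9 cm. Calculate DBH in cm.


Formula: DBH = C / pi
DBH = 135.9 / pi
pi = 3.14159...
DBH = 43.3 cm

43.3


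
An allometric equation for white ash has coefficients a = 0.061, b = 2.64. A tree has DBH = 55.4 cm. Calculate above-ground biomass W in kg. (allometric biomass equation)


Formula: W = a * DBH^b  (allometric power law)
DBH^b = 55.4^2.64 = 40074.2847
W = 0.061 * 40074.2847 = 2444.5 kg

2444.5


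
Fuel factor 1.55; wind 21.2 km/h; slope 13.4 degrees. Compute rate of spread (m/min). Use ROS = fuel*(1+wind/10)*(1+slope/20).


Formula: ROS = fuel * (1 + wind/10) * (1 + slope/20)
Wind factor = 1 + 21.2/10 = 3.12
Slope factor = 1 + 13.4/20 = 1.67
ROS = 1.55 * 3.12 * 1.67 = 8.08 m/min

8.08


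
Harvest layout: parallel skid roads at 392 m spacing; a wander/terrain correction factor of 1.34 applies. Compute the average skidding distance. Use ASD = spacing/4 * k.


Formula: ASD = (spacing / 4) * correction
Uncorrected distance = spacing / 4 = 392 / 4 = 98 m
ASD = 98 * 1.34 = 131 m

131


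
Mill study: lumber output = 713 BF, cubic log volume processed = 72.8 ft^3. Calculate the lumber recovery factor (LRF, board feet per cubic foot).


Formula: LRF = Lumber Output (BF) / Log Input (ft^3)
LRF = 713 BF / 72.8 ft^3
LRF = 9.79 BF/ft^3

9.79


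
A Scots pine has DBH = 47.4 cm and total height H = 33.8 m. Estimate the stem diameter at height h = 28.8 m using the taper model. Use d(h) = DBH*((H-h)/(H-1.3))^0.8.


Taper: d(h) = DBH * ((H - h) / (H - 1.3))^0.8
Numerator = H - h = 33.8 - 28.8 = 5.0 m
Denominator = H - 1.3 = 33.8 - 1.3 = 32.5 m
Ratio = 5.0 / 32.5 = 0.15385
d = 47.4 * 0.15385^0.8 = 10.6 cm

10.6


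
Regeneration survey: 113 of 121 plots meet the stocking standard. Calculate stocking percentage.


Formula: Stocking % = stocked plots / total plots * 100
Stocking = 113 / 121 * 100
Stocking = 0.9339 * 100 = 93.4%

93.4


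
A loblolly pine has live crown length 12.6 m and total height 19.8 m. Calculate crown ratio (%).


Formula: Crown Ratio = (Crown Length / Total Height) * 100
CR = (12.6 m / 19.8 m) * 100
CR = 0.6364 * 100 = 63.6%

63.6


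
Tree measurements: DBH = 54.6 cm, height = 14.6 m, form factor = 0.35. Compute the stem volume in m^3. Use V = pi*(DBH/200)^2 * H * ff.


Formula: V = pi * (DBH/200)^2 * H * ff
Radius = DBH/200 = 54.6/200 = 0.273 m
Radius^2 = 0.273^2 = 0.074529 m^2
V = pi * 0.074529 * 14.6 * 0.35
V = 1.196 m^3

1.196


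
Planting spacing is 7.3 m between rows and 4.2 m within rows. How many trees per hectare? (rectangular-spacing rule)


Formula: TPH = 10000 m^2/ha / (spacing_x * spacing_y)
Area per tree = 7.3 m * 4.2 m = 30.66 m^2
TPH = 10000 / 30.66 = 326 trees/ha

326


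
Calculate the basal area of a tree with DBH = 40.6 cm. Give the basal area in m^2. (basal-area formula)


Formula: BA = pi * (DBH/2)^2 / 10000  (cm^2 to m^2)
Radius = DBH/2 = 40.6/2 = 20.3 cm
BA = pi * 20.3^2 / 10000
   = 1294.6189 cm^2 / 10000
   = 0.1295 m^2

0.1295


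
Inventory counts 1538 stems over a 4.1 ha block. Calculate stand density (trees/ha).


Formula: Stand Density = N_trees / Area_ha
Density = 1538 trees / 4.1 ha
Density = 375 trees/ha

375


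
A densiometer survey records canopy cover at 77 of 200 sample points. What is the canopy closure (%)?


Formula: Canopy closure = covered points / total points * 100
Closure = 77 / 200 * 100
Closure = 0.385 * 100 = 38.5%

38.5


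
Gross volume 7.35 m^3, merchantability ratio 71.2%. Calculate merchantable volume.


Formula: MV = V_total * (merchantable_pct / 100)
Merchantable fraction = 71.2% / 100 = 0.712
MV = 7.35 m^3 * 0.712 = 5.233 m^3

5.233


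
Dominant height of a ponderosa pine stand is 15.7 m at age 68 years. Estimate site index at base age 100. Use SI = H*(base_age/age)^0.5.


Formula: SI = H_dom * (base_age / age)^0.5
Age ratio = 100 / 68 = 1.47059
sqrt(age_ratio) = 1.21268
SI = 15.7 * 1.21268 = 19.0 m

19.0


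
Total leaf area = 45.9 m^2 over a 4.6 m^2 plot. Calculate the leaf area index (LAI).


Formula: LAI = total leaf area / ground area  (dimensionless)
LAI = 45.9 m^2 / 4.6 m^2
LAI = 9.98

9.98


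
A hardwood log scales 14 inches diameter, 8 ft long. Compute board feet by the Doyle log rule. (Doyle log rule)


Doyle: BF = (D - 4)^2 * L / 16
Adjusted diameter = 14 - 4 = 10 in
(D-4)^2 = 10^2 = 100
BF = 100 * 8 / 16 = 50 BF

50


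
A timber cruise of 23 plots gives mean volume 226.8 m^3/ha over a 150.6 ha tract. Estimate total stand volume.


Formula: Total Volume = Mean Volume per ha * Total Area
Total Volume = 226.8 m^3/ha * 150.6 ha
Total Volume = 34156 m^3

34156


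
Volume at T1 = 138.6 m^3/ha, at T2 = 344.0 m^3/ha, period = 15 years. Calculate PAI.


Formula: PAI = (V_T2 - V_T1) / (T2 - T1)
Volume increment = 344.0 - 138.6 = 205.4 m^3/ha
PAI = 205.4 / 15 = 13.69 m^3/ha/year

13.69


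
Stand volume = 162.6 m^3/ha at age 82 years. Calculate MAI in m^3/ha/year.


Formula: MAI = Total Volume / Stand Age
MAI = 162.6 m^3/ha / 82 years
MAI = 1.98 m^3/ha/year

1.98


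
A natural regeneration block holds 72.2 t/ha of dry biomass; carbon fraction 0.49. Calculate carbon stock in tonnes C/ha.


Formula: Carbon Stock = Biomass * Carbon Fraction
C = 72.2 t/ha * 0.49
C = 35.4 t C/ha

35.4


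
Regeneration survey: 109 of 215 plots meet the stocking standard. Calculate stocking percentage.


Formula: Stocking % = stocked plots / total plots * 100
Stocking = 109 / 215 * 100
Stocking = 0.507 * 100 = 50.7%

50.7


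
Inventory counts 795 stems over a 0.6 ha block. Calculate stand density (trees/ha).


Formula: Stand Density = N_trees / Area_ha
Density = 795 trees / 0.6 ha
Density = 1325 trees/ha

1325


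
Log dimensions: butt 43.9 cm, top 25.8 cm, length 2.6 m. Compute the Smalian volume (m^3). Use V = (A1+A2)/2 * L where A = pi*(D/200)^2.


Smalian: V = (A1 + A2)/2 * L,  A = pi*(D/200)^2
A1 = pi*(43.9/200)^2 = 0.151363 m^2
A2 = pi*(25.8/200)^2 = 0.052279 m^2
V = (0.151363+0.052279)/2*2.6 = 0.2647 m^3

0.2647


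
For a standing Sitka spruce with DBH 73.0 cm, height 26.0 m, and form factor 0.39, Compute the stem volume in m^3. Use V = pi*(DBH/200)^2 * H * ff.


Formula: V = pi * (DBH/200)^2 * H * ff
Radius = DBH/200 = 73.0/200 = 0.365 m
Radius^2 = 0.365^2 = 0.133225 m^2
V = pi * 0.133225 * 26.0 * 0.39
V = 4.244 m^3

4.244


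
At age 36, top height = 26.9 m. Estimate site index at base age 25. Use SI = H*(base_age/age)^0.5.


Formula: SI = H_dom * (base_age / age)^0.5
Age ratio = 25 / 36 = 0.69444
sqrt(age_ratio) = 0.83333
SI = 26.9 * 0.83333 = 22.4 m

22.4


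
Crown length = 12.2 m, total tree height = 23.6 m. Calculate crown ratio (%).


Formula: Crown Ratio = (Crown Length / Total Height) * 100
CR = (12.2 m / 23.6 m) * 100
CR = 0.5169 * 100 = 51.7%

51.7


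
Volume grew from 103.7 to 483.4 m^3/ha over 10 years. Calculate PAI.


Formula: PAI = (V_T2 - V_T1) / (T2 - T1)
Volume increment = 483.4 - 103.7 = 379.7 m^3/ha
PAI = 379.7 / 10 = 37.97 m^3/ha/year

37.97


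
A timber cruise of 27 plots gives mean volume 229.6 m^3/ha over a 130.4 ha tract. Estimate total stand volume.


Formula: Total Volume = Mean Volume per ha * Total Area
Total Volume = 229.6 m^3/ha * 130.4 ha
Total Volume = 29940 m^3

29940


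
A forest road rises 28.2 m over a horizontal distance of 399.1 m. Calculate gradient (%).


Formula: Gradient = rise / run * 100
Gradient = 28.2 / 399.1 * 100 = 7.1%

7.1


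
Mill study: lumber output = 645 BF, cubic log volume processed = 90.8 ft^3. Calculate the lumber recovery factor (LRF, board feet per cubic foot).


Formula: LRF = Lumber Output (BF) / Log Input (ft^3)
LRF = 645 BF / 90.8 ft^3
LRF = 7.1 BF/ft^3

7.1


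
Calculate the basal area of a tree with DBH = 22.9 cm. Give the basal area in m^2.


Formula: BA = pi * (DBH/2)^2 / 10000  (cm^2 to m^2)
Radius = DBH/2 = 22.9/2 = 11.45 cm
BA = pi * 11.45^2 / 10000
   = 411.8707 cm^2 / 10000
   = 0.0412 m^2

0.0412


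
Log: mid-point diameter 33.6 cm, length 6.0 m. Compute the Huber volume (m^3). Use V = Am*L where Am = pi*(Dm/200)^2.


Huber: V = Am * L,  Am = pi*(Dm/200)^2
Am = pi*(33.6/200)^2 = 0.088668 m^2
V = 0.088668*6.0 = 0.532 m^3

0.532


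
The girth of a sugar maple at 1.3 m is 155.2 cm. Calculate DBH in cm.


Formula: DBH = C / pi
DBH = 155.2 / pi
pi = 3.14159...
DBH = 49.4 cm

49.4


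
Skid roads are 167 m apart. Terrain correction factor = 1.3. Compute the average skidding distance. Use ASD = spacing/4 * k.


Formula: ASD = (spacing / 4) * correction
Uncorrected distance = spacing / 4 = 167 / 4 = 41.75 m
ASD = 41.75 * 1.3 = 54 m

54


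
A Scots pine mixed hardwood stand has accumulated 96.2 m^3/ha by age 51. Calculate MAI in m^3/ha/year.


Formula: MAI = Total Volume / Stand Age
MAI = 96.2 m^3/ha / 51 years
MAI = 1.89 m^3/ha/year

1.89


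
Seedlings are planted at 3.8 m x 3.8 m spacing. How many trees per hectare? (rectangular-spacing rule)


Formula: TPH = 10000 m^2/ha / (spacing_x * spacing_y)
Area per tree = 3.8 m * 3.8 m = 14.44 m^2
TPH = 10000 / 14.44 = 693 trees/ha

693


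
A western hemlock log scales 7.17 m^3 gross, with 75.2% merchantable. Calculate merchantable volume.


Formula: MV = V_total * (merchantable_pct / 100)
Merchantable fraction = 75.2% / 100 = 0.752
MV = 7.17 m^3 * 0.752 = 5.392 m^3

5.392


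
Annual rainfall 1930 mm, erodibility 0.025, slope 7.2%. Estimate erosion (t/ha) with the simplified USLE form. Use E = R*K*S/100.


Formula: E = R * K * S / 100  (simplified USLE)
R * K = 1930 * 0.025 = 48.25
E = 48.25 * 7.2 / 100 = 3.47 t/ha

3.47


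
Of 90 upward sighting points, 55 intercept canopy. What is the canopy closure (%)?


Formula: Canopy closure = covered points / total points * 100
Closure = 55 / 90 * 100
Closure = 0.6111 * 100 = 61.1%

61.1


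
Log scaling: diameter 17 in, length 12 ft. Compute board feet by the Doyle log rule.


Doyle: BF = (D - 4)^2 * L / 16
Adjusted diameter = 17 - 4 = 13 in
(D-4)^2 = 13^2 = 169
BF = 169 * 12 / 16 = 127 BF

127


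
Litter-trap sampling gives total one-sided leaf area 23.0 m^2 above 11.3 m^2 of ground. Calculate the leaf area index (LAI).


Formula: LAI = total leaf area / ground area  (dimensionless)
LAI = 23.0 m^2 / 11.3 m^2
LAI = 2.04

2.04


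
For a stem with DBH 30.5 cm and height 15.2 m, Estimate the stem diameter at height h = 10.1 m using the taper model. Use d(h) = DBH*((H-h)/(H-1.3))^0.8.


Taper: d(h) = DBH * ((H - h) / (H - 1.3))^0.8
Numerator = H - h = 15.2 - 10.1 = 5.1 m
Denominator = H - 1.3 = 15.2 - 1.3 = 13.9 m
Ratio = 5.1 / 13.9 = 0.36691
d = 30.5 * 0.36691^0.8 = 13.7 cm

13.7


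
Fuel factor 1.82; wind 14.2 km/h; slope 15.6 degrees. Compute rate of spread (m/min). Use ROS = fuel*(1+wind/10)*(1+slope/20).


Formula: ROS = fuel * (1 + wind/10) * (1 + slope/20)
Wind factor = 1 + 14.2/10 = 2.42
Slope factor = 1 + 15.6/20 = 1.78
ROS = 1.82 * 2.42 * 1.78 = 7.84 m/min

7.84


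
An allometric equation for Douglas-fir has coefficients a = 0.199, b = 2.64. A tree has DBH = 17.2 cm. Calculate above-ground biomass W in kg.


Formula: W = a * DBH^b  (allometric power law)
DBH^b = 17.2^2.64 = 1827.2379
W = 0.199 * 1827.2379 = 363.6 kg

363.6


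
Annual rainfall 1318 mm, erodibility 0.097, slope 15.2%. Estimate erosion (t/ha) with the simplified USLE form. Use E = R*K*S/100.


Formula: E = R * K * S / 100  (simplified USLE)
R * K = 1318 * 0.097 = 127.846
E = 127.846 * 15.2 / 100 = 19.43 t/ha

19.43


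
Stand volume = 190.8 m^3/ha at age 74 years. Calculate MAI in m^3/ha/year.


Formula: MAI = Total Volume / Stand Age
MAI = 190.8 m^3/ha / 74 years
MAI = 2.58 m^3/ha/year

2.58


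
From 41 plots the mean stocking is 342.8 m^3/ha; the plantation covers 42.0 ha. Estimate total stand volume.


Formula: Total Volume = Mean Volume per ha * Total Area
Total Volume = 342.8 m^3/ha * 42.0 ha
Total Volume = 14398 m^3

14398


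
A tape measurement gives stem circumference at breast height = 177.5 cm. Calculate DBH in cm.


Formula: DBH = C / pi
DBH = 177.5 / pi
pi = 3.14159...
DBH = 56.5 cm

56.5


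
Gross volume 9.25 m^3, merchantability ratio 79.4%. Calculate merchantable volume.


Formula: MV = V_total * (merchantable_pct / 100)
Merchantable fraction = 79.4% / 100 = 0.794
MV = 9.25 m^3 * 0.794 = 7.345 m^3

7.345


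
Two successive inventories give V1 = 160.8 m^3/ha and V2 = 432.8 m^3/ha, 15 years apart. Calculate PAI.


Formula: PAI = (V_T2 - V_T1) / (T2 - T1)
Volume increment = 432.8 - 160.8 = 272.0 m^3/ha
PAI = 272.0 / 15 = 18.13 m^3/ha/year

18.13


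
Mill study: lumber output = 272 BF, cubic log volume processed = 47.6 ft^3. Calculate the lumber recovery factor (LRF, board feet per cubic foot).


Formula: LRF = Lumber Output (BF) / Log Input (ft^3)
LRF = 272 BF / 47.6 ft^3
LRF = 5.71 BF/ft^3

5.71


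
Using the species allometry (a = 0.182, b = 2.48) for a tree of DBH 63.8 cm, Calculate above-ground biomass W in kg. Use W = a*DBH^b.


Formula: W = a * DBH^b  (allometric power law)
DBH^b = 63.8^2.48 = 29919.5656
W = 0.182 * 29919.5656 = 5445.4 kg

5445.4


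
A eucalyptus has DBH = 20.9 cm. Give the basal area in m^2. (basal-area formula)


Formula: BA = pi * (DBH/2)^2 / 10000  (cm^2 to m^2)
Radius = DBH/2 = 20.9/2 = 10.45 cm
BA = pi * 10.45^2 / 10000
   = 343.0698 cm^2 / 10000
   = 0.0343 m^2

0.0343


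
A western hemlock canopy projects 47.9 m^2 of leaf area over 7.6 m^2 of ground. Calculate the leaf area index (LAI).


Formula: LAI = total leaf area / ground area  (dimensionless)
LAI = 47.9 m^2 / 7.6 m^2
LAI = 6.3

6.3


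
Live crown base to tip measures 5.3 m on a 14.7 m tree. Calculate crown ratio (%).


Formula: Crown Ratio = (Crown Length / Total Height) * 100
CR = (5.3 m / 14.7 m) * 100
CR = 0.3605 * 100 = 36.1%

36.1


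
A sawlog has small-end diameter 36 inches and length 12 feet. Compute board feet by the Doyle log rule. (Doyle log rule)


Doyle: BF = (D - 4)^2 * L / 16
Adjusted diameter = 36 - 4 = 32 in
(D-4)^2 = 32^2 = 1024
BF = 1024 * 12 / 16 = 768 BF

768


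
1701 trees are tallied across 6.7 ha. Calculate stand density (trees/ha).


Formula: Stand Density = N_trees / Area_ha
Density = 1701 trees / 6.7 ha
Density = 254 trees/ha

254


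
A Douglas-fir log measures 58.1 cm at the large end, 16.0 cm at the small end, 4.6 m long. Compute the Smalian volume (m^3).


Smalian: V = (A1 + A2)/2 * L,  A = pi*(D/200)^2
A1 = pi*(58.1/200)^2 = 0.26512 m^2
A2 = pi*(16.0/200)^2 = 0.020106 m^2
V = (0.26512+0.020106)/2*4.6 = 0.656 m^3

0.656


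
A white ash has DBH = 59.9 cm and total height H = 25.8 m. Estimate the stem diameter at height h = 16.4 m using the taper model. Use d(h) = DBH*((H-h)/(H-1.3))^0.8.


Taper: d(h) = DBH * ((H - h) / (H - 1.3))^0.8
Numerator = H - h = 25.8 - 16.4 = 9.4 m
Denominator = H - 1.3 = 25.8 - 1.3 = 24.5 m
Ratio = 9.4 / 24.5 = 0.38367
d = 59.9 * 0.38367^0.8 = 27.8 cm

27.8


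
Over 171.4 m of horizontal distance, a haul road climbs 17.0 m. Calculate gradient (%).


Formula: Gradient = rise / run * 100
Gradient = 17.0 / 171.4 * 100 = 9.9%

9.9


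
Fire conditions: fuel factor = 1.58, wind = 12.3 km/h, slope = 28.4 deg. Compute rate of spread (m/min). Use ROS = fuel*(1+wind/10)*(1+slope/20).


Formula: ROS = fuel * (1 + wind/10) * (1 + slope/20)
Wind factor = 1 + 12.3/10 = 2.23
Slope factor = 1 + 28.4/20 = 2.42
ROS = 1.58 * 2.23 * 2.42 = 8.53 m/min

8.53


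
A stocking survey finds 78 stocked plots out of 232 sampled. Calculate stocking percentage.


Formula: Stocking % = stocked plots / total plots * 100
Stocking = 78 / 232 * 100
Stocking = 0.3362 * 100 = 33.6%

33.6


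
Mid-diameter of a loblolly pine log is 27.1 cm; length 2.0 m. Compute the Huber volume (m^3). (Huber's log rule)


Huber: V = Am * L,  Am = pi*(Dm/200)^2
Am = pi*(27.1/200)^2 = 0.05768 m^2
V = 0.05768*2.0 = 0.1154 m^3

0.1154


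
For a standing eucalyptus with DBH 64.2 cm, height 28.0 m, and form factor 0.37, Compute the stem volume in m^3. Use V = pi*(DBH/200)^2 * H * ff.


Formula: V = pi * (DBH/200)^2 * H * ff
Radius = DBH/200 = 64.2/200 = 0.321 m
Radius^2 = 0.321^2 = 0.103041 m^2
V = pi * 0.103041 * 28.0 * 0.37
V = 3.354 m^3

3.354


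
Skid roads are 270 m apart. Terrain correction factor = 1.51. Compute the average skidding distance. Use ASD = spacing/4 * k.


Formula: ASD = (spacing / 4) * correction
Uncorrected distance = spacing / 4 = 270 / 4 = 67.5 m
ASD = 67.5 * 1.51 = 102 m

102


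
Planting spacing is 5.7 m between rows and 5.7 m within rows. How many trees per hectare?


Formula: TPH = 10000 m^2/ha / (spacing_x * spacing_y)
Area per tree = 5.7 m * 5.7 m = 32.49 m^2
TPH = 10000 / 32.49 = 308 trees/ha

308


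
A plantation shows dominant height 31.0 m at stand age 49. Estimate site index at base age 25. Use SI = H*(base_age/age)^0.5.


Formula: SI = H_dom * (base_age / age)^0.5
Age ratio = 25 / 49 = 0.5102
sqrt(age_ratio) = 0.71429
SI = 31.0 * 0.71429 = 22.1 m

22.1


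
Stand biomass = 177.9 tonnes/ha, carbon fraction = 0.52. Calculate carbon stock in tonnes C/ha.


Formula: Carbon Stock = Biomass * Carbon Fraction
C = 177.9 t/ha * 0.52
C = 92.5 t C/ha

92.5


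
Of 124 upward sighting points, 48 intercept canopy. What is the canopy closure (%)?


Formula: Canopy closure = covered points / total points * 100
Closure = 48 / 124 * 100
Closure = 0.3871 * 100 = 38.7%

38.7


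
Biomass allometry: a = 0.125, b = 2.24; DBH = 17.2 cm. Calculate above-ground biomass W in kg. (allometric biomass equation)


Formula: W = a * DBH^b  (allometric power law)
DBH^b = 17.2^2.24 = 585.5766
W = 0.125 * 585.5766 = 73.2 kg

73.2


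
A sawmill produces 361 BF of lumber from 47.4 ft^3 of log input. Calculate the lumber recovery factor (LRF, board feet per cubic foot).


Formula: LRF = Lumber Output (BF) / Log Input (ft^3)
LRF = 361 BF / 47.4 ft^3
LRF = 7.62 BF/ft^3

7.62


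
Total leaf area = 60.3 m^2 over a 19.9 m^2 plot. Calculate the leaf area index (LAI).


Formula: LAI = total leaf area / ground area  (dimensionless)
LAI = 60.3 m^2 / 19.9 m^2
LAI = 3.03

3.03


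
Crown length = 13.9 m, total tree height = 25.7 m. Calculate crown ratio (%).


Formula: Crown Ratio = (Crown Length / Total Height) * 100
CR = (13.9 m / 25.7 m) * 100
CR = 0.5409 * 100 = 54.1%

54.1


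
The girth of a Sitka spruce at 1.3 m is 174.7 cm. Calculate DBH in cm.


Formula: DBH = C / pi
DBH = 174.7 / pi
pi = 3.14159...
DBH = 55.6 cm

55.6


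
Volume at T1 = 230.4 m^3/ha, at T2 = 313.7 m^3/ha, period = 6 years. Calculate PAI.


Formula: PAI = (V_T2 - V_T1) / (T2 - T1)
Volume increment = 313.7 - 230.4 = 83.3 m^3/ha
PAI = 83.3 / 6 = 13.88 m^3/ha/year

13.88


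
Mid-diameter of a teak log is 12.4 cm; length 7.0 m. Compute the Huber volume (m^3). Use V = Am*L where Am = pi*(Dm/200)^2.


Huber: V = Am * L,  Am = pi*(Dm/200)^2
Am = pi*(12.4/200)^2 = 0.012076 m^2
V = 0.012076*7.0 = 0.0845 m^3

0.0845


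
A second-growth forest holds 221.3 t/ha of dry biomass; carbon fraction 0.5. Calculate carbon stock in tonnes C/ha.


Formula: Carbon Stock = Biomass * Carbon Fraction
C = 221.3 t/ha * 0.5
C = 110.7 t C/ha

110.7


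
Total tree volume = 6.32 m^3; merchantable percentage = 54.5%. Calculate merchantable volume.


Formula: MV = V_total * (merchantable_pct / 100)
Merchantable fraction = 54.5% / 100 = 0.545
MV = 6.32 m^3 * 0.545 = 3.444 m^3

3.444


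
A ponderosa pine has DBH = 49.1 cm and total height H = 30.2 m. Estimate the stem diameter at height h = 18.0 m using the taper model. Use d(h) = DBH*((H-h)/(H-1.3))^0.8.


Taper: d(h) = DBH * ((H - h) / (H - 1.3))^0.8
Numerator = H - h = 30.2 - 18.0 = 12.2 m
Denominator = H - 1.3 = 30.2 - 1.3 = 28.9 m
Ratio = 12.2 / 28.9 = 0.42215
d = 49.1 * 0.42215^0.8 = 24.6 cm

24.6


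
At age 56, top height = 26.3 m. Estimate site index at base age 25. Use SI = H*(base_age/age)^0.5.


Formula: SI = H_dom * (base_age / age)^0.5
Age ratio = 25 / 56 = 0.44643
sqrt(age_ratio) = 0.66815
SI = 26.3 * 0.66815 = 17.6 m

17.6


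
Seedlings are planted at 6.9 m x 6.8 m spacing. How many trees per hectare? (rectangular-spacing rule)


Formula: TPH = 10000 m^2/ha / (spacing_x * spacing_y)
Area per tree = 6.9 m * 6.8 m = 46.92 m^2
TPH = 10000 / 46.92 = 213 trees/ha

213


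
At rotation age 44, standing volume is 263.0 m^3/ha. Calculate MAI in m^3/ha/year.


Formula: MAI = Total Volume / Stand Age
MAI = 263.0 m^3/ha / 44 years
MAI = 5.98 m^3/ha/year

5.98


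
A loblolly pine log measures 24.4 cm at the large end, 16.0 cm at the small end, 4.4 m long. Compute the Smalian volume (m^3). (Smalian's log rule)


Smalian: V = (A1 + A2)/2 * L,  A = pi*(D/200)^2
A1 = pi*(24.4/200)^2 = 0.046759 m^2
A2 = pi*(16.0/200)^2 = 0.020106 m^2
V = (0.046759+0.020106)/2*4.4 = 0.1471 m^3

0.1471


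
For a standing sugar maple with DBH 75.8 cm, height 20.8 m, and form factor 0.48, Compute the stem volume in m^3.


Formula: V = pi * (DBH/200)^2 * H * ff
Radius = DBH/200 = 75.8/200 = 0.379 m
Radius^2 = 0.379^2 = 0.143641 m^2
V = pi * 0.143641 * 20.8 * 0.48
V = 4.505 m^3

4.505


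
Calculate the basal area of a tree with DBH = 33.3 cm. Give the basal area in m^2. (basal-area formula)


Formula: BA = pi * (DBH/2)^2 / 10000  (cm^2 to m^2)
Radius = DBH/2 = 33.3/2 = 16.65 cm
BA = pi * 16.65^2 / 10000
   = 870.9202 cm^2 / 10000
   = 0.0871 m^2

0.0871


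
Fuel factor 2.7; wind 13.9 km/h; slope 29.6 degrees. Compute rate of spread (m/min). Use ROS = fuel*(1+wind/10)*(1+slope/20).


Formula: ROS = fuel * (1 + wind/10) * (1 + slope/20)
Wind factor = 1 + 13.9/10 = 2.39
Slope factor = 1 + 29.6/20 = 2.48
ROS = 2.7 * 2.39 * 2.48 = 16.0 m/min

16.0


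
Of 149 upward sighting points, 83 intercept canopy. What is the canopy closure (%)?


Formula: Canopy closure = covered points / total points * 100
Closure = 83 / 149 * 100
Closure = 0.557 * 100 = 55.7%

55.7


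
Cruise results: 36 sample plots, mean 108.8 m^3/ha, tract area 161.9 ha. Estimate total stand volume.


Formula: Total Volume = Mean Volume per ha * Total Area
Total Volume = 108.8 m^3/ha * 161.9 ha
Total Volume = 17615 m^3

17615
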